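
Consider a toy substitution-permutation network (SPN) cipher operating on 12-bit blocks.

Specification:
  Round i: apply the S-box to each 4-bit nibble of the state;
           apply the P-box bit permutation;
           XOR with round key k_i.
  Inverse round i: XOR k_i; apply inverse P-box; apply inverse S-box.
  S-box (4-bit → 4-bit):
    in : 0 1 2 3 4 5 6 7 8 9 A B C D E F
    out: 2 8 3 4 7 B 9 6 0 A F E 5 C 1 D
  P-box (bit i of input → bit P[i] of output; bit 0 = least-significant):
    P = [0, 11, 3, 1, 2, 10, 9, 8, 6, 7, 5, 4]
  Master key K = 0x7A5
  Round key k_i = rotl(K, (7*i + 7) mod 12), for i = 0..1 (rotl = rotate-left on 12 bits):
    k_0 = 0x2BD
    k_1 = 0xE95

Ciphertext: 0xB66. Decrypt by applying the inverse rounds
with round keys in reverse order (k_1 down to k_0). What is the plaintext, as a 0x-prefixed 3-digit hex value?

0x38A

s_0 = ciphertext = 0xB66
s_1 = InvRound(s_0, k_1) = 0xA96
s_2 = InvRound(s_1, k_0) = 0x38A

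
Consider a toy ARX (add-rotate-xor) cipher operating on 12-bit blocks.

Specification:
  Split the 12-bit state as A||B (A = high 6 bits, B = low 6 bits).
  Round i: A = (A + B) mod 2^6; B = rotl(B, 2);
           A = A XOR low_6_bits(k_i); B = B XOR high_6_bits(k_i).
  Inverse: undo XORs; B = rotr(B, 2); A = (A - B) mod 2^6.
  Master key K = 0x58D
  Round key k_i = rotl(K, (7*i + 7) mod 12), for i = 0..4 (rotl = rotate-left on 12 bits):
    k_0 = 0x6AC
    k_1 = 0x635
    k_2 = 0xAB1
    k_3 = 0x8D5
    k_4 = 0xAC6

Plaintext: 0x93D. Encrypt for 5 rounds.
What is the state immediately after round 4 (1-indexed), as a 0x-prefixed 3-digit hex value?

0x262

s_0 = plaintext = 0x93D
s_1 = Round(s_0, k_0) = 0x36D
s_2 = Round(s_1, k_1) = 0x3EE
s_3 = Round(s_2, k_2) = 0x310
s_4 = Round(s_3, k_3) = 0x262
s_5 = Round(s_4, k_4) = 0xB61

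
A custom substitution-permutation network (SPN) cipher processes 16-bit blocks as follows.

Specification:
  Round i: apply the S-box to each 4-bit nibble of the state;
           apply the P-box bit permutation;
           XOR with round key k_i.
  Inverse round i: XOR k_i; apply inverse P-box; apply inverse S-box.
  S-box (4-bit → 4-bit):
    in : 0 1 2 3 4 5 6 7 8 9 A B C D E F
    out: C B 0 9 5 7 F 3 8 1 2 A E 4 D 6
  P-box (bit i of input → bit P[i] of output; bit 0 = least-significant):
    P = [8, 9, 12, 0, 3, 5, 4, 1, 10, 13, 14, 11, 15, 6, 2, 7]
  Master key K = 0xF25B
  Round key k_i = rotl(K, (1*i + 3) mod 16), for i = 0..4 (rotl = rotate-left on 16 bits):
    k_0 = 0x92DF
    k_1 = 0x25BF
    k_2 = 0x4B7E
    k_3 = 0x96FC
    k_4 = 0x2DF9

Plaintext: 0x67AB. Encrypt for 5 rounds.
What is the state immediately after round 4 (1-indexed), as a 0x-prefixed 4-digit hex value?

s_0 = plaintext = 0x67AB
s_1 = Round(s_0, k_0) = 0x343A
s_2 = Round(s_1, k_1) = 0xE335
s_3 = Round(s_2, k_2) = 0xD4F0
s_4 = Round(s_3, k_3) = 0xC2C9
s_5 = Round(s_4, k_4) = 0x2C0F

0xC2C9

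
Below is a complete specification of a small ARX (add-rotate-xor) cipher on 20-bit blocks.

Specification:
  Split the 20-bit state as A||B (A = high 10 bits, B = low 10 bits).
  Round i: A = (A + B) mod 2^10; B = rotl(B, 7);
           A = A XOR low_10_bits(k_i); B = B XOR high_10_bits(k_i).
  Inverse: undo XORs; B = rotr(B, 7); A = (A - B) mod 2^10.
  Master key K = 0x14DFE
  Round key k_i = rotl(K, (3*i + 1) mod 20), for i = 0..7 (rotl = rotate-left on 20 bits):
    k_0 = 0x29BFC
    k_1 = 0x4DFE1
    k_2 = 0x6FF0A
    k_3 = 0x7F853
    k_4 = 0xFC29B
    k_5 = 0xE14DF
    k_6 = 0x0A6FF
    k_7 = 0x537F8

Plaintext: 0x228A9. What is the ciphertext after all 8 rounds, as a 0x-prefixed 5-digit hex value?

0xFE521

s_0 = plaintext = 0x228A9
s_1 = Round(s_0, k_0) = 0xB3C33
s_2 = Round(s_1, k_1) = 0x38CB1
s_3 = Round(s_2, k_2) = 0xA7929
s_4 = Round(s_3, k_3) = 0xE515B
s_5 = Round(s_4, k_4) = 0x9D25B
s_6 = Round(s_5, k_5) = 0x0424E
s_7 = Round(s_6, k_6) = 0x28760
s_8 = Round(s_7, k_7) = 0xFE521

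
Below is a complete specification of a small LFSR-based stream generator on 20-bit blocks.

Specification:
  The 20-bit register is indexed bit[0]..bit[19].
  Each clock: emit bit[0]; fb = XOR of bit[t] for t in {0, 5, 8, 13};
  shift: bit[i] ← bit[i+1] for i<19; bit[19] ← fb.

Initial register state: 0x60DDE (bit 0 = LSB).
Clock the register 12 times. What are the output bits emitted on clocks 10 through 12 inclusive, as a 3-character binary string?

reg_0 = 0x60DDE
clock 1: out=0, reg = 0xB06EF
clock 2: out=1, reg = 0x58377
clock 3: out=1, reg = 0xAC1BB
clock 4: out=1, reg = 0xD60DD
clock 5: out=1, reg = 0x6B06E
clock 6: out=0, reg = 0x35837
clock 7: out=1, reg = 0x1AC1B
clock 8: out=1, reg = 0x0D60D
clock 9: out=1, reg = 0x86B06
clock 10: out=0, reg = 0x43583
clock 11: out=1, reg = 0xA1AC1
clock 12: out=1, reg = 0xD0D60

011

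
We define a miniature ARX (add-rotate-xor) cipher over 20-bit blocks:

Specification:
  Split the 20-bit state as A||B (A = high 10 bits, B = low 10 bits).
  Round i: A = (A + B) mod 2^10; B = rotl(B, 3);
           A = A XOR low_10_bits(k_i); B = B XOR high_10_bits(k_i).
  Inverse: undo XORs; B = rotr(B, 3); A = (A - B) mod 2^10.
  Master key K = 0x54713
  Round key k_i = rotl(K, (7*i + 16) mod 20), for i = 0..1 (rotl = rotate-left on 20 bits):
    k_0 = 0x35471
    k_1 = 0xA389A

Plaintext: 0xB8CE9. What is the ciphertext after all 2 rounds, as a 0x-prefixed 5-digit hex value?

0xF0E69

s_0 = plaintext = 0xB8CE9
s_1 = Round(s_0, k_0) = 0xEF79C
s_2 = Round(s_1, k_1) = 0xF0E69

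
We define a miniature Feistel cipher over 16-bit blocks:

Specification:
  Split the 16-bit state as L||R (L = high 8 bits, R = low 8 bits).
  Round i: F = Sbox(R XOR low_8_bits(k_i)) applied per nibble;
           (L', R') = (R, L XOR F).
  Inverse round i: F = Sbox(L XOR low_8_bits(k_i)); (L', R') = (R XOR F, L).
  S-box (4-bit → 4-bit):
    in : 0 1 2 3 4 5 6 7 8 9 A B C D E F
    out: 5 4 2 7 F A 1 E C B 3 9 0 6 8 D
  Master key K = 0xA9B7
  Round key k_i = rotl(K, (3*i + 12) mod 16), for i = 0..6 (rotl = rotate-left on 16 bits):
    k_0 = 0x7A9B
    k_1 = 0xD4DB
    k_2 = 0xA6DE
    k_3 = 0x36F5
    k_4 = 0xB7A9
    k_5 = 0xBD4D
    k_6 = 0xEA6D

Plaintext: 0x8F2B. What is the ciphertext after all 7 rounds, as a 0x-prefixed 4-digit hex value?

0xFEA4

s_0 = plaintext = 0x8F2B
s_1 = Round(s_0, k_0) = 0x2B1A
s_2 = Round(s_1, k_1) = 0x1A2F
s_3 = Round(s_2, k_2) = 0x2FCE
s_4 = Round(s_3, k_3) = 0xCE56
s_5 = Round(s_4, k_4) = 0x5613
s_6 = Round(s_5, k_5) = 0x13FE
s_7 = Round(s_6, k_6) = 0xFEA4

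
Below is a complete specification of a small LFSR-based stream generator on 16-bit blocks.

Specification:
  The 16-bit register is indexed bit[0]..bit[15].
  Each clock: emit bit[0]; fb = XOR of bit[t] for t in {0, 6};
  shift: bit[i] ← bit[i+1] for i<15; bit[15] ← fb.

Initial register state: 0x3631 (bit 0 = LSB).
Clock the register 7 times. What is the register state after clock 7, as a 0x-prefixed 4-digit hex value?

0xD26C

reg_0 = 0x3631
clock 1: out=1, reg = 0x9B18
clock 2: out=0, reg = 0x4D8C
clock 3: out=0, reg = 0x26C6
clock 4: out=0, reg = 0x9363
clock 5: out=1, reg = 0x49B1
clock 6: out=1, reg = 0xA4D8
clock 7: out=0, reg = 0xD26C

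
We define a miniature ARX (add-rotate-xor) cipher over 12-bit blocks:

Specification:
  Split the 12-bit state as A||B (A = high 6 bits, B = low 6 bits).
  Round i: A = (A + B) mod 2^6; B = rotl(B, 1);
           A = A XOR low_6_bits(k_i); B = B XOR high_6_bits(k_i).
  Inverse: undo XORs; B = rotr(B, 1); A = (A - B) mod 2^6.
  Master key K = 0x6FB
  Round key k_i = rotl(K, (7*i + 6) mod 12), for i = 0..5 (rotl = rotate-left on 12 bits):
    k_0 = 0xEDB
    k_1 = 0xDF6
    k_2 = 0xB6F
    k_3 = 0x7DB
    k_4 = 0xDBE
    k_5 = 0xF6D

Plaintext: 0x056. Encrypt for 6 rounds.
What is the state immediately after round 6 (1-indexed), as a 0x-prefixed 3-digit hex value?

0xE96

s_0 = plaintext = 0x056
s_1 = Round(s_0, k_0) = 0x317
s_2 = Round(s_1, k_1) = 0x559
s_3 = Round(s_2, k_2) = 0x05F
s_4 = Round(s_3, k_3) = 0xEE1
s_5 = Round(s_4, k_4) = 0x8B5
s_6 = Round(s_5, k_5) = 0xE96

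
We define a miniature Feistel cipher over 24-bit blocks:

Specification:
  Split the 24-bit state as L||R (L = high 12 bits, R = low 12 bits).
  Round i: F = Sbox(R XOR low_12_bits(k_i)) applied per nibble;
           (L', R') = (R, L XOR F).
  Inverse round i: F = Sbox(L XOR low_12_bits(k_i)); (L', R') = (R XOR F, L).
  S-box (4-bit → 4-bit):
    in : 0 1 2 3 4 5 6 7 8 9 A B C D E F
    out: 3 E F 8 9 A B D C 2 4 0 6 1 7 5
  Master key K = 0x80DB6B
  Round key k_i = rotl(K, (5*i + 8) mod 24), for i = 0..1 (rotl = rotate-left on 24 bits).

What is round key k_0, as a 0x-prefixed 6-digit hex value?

0xDB6B80

K = 0x80DB6B
k_0 = rotl(K, (5*0+8) mod 24) = rotl(K, 8) = 0xDB6B80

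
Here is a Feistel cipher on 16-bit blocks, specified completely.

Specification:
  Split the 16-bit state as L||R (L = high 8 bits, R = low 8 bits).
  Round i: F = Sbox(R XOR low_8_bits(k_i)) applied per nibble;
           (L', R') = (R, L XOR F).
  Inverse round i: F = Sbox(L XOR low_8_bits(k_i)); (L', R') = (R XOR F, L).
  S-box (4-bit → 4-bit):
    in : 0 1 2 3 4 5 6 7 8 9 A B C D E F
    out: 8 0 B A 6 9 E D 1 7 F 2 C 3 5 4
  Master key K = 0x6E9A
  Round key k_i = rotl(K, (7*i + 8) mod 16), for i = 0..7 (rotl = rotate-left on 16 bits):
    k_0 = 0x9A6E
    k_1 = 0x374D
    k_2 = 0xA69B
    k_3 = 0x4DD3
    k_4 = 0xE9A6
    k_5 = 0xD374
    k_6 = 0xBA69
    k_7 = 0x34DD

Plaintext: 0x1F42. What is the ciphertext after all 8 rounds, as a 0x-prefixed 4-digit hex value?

s_0 = plaintext = 0x1F42
s_1 = Round(s_0, k_0) = 0x42A3
s_2 = Round(s_1, k_1) = 0xA317
s_3 = Round(s_2, k_2) = 0x17BF
s_4 = Round(s_3, k_3) = 0xBFFB
s_5 = Round(s_4, k_4) = 0xFB2C
s_6 = Round(s_5, k_5) = 0x2C6A
s_7 = Round(s_6, k_6) = 0x6AA6
s_8 = Round(s_7, k_7) = 0xA6B8

0xA6B8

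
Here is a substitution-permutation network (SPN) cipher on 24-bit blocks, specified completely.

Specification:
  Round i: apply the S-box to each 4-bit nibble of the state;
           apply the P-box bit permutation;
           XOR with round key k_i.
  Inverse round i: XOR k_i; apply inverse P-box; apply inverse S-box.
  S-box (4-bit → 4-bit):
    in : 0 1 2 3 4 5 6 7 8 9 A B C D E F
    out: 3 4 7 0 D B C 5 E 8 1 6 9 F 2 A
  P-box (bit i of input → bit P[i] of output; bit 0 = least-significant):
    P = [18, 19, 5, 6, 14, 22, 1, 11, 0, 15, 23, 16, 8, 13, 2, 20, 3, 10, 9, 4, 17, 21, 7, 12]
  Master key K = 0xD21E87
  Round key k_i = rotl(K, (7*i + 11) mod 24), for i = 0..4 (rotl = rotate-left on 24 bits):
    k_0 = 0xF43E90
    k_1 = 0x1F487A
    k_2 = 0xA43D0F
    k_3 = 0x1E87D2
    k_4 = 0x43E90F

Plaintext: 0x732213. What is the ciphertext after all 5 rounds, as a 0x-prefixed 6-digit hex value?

0x9F125C

s_0 = plaintext = 0x732213
s_1 = Round(s_0, k_0) = 0x769F17
s_2 = Round(s_1, k_1) = 0x08CAC8
s_3 = Round(s_2, k_2) = 0x9E727E
s_4 = Round(s_3, k_3) = 0x9652D5
s_5 = Round(s_4, k_4) = 0x9F125C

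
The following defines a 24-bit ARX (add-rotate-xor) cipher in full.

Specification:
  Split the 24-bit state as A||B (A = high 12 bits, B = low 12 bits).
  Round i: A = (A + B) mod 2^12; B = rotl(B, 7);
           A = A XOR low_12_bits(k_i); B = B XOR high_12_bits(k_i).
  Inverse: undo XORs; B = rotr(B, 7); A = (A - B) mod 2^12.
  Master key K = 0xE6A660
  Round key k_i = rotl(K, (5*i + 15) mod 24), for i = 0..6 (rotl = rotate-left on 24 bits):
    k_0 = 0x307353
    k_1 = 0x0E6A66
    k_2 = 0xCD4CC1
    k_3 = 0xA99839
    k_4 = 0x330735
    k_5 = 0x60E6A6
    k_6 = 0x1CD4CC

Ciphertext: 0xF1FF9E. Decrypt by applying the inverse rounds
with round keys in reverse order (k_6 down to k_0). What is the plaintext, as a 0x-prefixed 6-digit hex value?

s_0 = ciphertext = 0xF1FF9E
s_1 = InvRound(s_0, k_6) = 0x157A7C
s_2 = InvRound(s_1, k_5) = 0x999E58
s_3 = InvRound(s_2, k_4) = 0x192D1A
s_4 = InvRound(s_3, k_3) = 0x93C06F
s_5 = InvRound(s_4, k_2) = 0xE84779
s_6 = InvRound(s_5, k_1) = 0x0F33EF
s_7 = InvRound(s_6, k_0) = 0x69FD01

0x69FD01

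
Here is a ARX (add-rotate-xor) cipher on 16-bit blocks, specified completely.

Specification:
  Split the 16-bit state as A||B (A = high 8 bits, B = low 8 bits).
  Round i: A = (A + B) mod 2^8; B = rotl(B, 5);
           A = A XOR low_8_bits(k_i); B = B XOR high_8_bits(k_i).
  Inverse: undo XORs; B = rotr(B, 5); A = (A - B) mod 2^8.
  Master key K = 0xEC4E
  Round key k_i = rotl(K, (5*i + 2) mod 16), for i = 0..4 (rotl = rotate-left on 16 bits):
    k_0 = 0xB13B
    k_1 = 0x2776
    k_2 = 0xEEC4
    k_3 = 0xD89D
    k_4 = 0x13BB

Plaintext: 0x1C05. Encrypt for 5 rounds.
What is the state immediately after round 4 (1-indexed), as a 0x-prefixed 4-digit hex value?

0x6911

s_0 = plaintext = 0x1C05
s_1 = Round(s_0, k_0) = 0x1A11
s_2 = Round(s_1, k_1) = 0x5D05
s_3 = Round(s_2, k_2) = 0xA64E
s_4 = Round(s_3, k_3) = 0x6911
s_5 = Round(s_4, k_4) = 0xC131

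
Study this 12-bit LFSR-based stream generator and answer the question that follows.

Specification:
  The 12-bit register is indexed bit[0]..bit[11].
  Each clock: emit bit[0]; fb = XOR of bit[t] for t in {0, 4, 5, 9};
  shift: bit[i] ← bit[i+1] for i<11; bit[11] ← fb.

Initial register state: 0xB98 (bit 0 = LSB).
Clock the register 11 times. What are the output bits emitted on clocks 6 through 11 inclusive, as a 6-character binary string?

001110

reg_0 = 0xB98
clock 1: out=0, reg = 0x5CC
clock 2: out=0, reg = 0x2E6
clock 3: out=0, reg = 0x173
clock 4: out=1, reg = 0x8B9
clock 5: out=1, reg = 0xC5C
clock 6: out=0, reg = 0xE2E
clock 7: out=0, reg = 0x717
clock 8: out=1, reg = 0xB8B
clock 9: out=1, reg = 0x5C5
clock 10: out=1, reg = 0xAE2
clock 11: out=0, reg = 0x571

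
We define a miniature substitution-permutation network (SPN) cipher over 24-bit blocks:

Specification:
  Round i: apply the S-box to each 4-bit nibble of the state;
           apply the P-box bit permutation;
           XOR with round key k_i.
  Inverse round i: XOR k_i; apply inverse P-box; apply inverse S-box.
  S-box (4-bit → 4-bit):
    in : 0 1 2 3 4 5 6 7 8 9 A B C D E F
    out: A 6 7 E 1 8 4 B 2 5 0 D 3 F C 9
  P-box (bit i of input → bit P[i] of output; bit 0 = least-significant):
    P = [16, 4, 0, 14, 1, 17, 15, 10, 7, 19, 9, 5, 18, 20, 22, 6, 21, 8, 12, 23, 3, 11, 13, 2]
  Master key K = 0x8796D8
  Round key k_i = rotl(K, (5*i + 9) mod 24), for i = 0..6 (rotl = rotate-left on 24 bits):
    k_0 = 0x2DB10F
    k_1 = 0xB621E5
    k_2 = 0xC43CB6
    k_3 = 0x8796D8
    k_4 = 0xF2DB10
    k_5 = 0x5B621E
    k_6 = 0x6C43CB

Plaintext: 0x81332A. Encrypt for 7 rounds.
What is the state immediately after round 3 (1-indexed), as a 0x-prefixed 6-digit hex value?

s_0 = plaintext = 0x81332A
s_1 = Round(s_0, k_0) = 0x772A6D
s_2 = Round(s_1, k_1) = 0x43E8F8
s_3 = Round(s_2, k_2) = 0x0C29EC
s_4 = Round(s_3, k_3) = 0xF2194C
s_5 = Round(s_4, k_4) = 0x83C88E
s_6 = Round(s_5, k_5) = 0xC53B1F
s_7 = Round(s_6, k_6) = 0xBF8923

0x0C29EC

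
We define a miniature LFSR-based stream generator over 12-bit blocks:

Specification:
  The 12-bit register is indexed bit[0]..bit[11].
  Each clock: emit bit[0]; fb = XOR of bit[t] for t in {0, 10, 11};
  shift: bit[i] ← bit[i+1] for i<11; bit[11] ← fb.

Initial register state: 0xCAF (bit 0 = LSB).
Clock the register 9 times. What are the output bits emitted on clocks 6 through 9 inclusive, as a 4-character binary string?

1010

reg_0 = 0xCAF
clock 1: out=1, reg = 0xE57
clock 2: out=1, reg = 0xF2B
clock 3: out=1, reg = 0xF95
clock 4: out=1, reg = 0xFCA
clock 5: out=0, reg = 0x7E5
clock 6: out=1, reg = 0x3F2
clock 7: out=0, reg = 0x1F9
clock 8: out=1, reg = 0x8FC
clock 9: out=0, reg = 0xC7E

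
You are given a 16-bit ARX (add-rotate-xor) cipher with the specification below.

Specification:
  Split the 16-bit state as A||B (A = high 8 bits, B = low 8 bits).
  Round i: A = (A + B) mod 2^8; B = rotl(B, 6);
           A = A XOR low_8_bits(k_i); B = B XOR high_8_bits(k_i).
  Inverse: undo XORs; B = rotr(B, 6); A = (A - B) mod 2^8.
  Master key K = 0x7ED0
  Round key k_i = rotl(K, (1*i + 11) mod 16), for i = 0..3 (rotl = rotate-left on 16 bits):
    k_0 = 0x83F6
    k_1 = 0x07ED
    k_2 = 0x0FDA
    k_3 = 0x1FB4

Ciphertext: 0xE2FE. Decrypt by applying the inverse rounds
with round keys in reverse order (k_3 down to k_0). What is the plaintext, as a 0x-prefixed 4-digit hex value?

0x205C

s_0 = ciphertext = 0xE2FE
s_1 = InvRound(s_0, k_3) = 0xCF87
s_2 = InvRound(s_1, k_2) = 0xF322
s_3 = InvRound(s_2, k_1) = 0x8A94
s_4 = InvRound(s_3, k_0) = 0x205C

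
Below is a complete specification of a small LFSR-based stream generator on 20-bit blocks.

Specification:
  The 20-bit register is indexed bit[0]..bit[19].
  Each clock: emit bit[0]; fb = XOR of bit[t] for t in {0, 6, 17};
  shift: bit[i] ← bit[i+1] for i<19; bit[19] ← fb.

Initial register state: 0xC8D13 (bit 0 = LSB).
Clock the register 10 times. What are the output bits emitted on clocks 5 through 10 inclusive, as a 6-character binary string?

reg_0 = 0xC8D13
clock 1: out=1, reg = 0xE4689
clock 2: out=1, reg = 0x72344
clock 3: out=0, reg = 0x391A2
clock 4: out=0, reg = 0x9C8D1
clock 5: out=1, reg = 0x4E468
clock 6: out=0, reg = 0xA7234
clock 7: out=0, reg = 0xD391A
clock 8: out=0, reg = 0x69C8D
clock 9: out=1, reg = 0x34E46
clock 10: out=0, reg = 0x1A723

100010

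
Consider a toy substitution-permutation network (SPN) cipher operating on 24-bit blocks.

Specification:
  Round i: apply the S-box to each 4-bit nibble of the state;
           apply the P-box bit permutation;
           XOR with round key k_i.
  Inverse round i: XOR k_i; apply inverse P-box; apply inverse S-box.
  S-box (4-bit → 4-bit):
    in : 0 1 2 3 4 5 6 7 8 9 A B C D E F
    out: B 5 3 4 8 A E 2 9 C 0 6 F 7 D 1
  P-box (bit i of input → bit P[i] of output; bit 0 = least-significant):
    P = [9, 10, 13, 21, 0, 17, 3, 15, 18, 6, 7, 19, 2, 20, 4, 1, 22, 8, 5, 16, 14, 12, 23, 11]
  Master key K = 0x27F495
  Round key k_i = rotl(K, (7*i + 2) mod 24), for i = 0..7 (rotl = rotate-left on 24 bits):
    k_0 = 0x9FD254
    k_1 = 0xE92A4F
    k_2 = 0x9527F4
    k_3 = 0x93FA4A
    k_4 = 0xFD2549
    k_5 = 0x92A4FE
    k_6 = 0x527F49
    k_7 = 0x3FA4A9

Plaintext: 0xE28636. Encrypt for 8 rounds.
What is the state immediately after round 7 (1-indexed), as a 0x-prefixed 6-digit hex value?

s_0 = plaintext = 0xE28636
s_1 = Round(s_0, k_0) = 0x77BF9A
s_2 = Round(s_1, k_1) = 0xFDBB57
s_3 = Round(s_2, k_2) = 0xC7E204
s_4 = Round(s_3, k_3) = 0x35231D
s_5 = Round(s_4, k_4) = 0x6C02C4
s_6 = Round(s_5, k_5) = 0x653D91
s_7 = Round(s_6, k_6) = 0xD7C491
s_8 = Round(s_7, k_7) = 0xA757B7

0xD7C491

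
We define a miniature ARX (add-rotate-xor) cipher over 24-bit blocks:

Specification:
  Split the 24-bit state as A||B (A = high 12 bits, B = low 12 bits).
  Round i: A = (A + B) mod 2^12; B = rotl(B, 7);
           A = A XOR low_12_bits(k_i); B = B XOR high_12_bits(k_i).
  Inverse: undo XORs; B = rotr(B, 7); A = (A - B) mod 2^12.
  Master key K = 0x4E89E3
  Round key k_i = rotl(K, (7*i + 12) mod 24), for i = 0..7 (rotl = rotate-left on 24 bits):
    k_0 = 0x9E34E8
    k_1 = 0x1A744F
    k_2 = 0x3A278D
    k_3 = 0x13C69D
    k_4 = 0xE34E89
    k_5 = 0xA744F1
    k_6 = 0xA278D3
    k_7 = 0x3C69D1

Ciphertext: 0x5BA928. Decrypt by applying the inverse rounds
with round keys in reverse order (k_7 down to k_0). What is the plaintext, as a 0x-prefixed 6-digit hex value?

0x35B3A1

s_0 = ciphertext = 0x5BA928
s_1 = InvRound(s_0, k_7) = 0xE96DD5
s_2 = InvRound(s_1, k_6) = 0x7F6E4F
s_3 = InvRound(s_2, k_5) = 0xB9F768
s_4 = InvRound(s_3, k_4) = 0x984B92
s_5 = InvRound(s_4, k_3) = 0x9445D5
s_6 = InvRound(s_5, k_2) = 0xFDDEEC
s_7 = InvRound(s_6, k_1) = 0x21497E
s_8 = InvRound(s_7, k_0) = 0x35B3A1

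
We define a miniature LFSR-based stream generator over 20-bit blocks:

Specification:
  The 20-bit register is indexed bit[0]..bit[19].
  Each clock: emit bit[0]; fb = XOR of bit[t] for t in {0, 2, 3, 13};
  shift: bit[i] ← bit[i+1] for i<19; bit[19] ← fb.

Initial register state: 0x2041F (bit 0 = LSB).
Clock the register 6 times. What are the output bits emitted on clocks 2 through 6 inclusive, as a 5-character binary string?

11110

reg_0 = 0x2041F
clock 1: out=1, reg = 0x9020F
clock 2: out=1, reg = 0xC8107
clock 3: out=1, reg = 0x64083
clock 4: out=1, reg = 0xB2041
clock 5: out=1, reg = 0x59020
clock 6: out=0, reg = 0x2C810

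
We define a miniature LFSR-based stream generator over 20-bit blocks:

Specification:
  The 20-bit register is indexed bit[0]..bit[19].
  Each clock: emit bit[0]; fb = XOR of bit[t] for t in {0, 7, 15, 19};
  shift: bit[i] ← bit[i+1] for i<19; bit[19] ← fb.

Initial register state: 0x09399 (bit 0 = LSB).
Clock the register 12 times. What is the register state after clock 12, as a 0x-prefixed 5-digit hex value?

0xBF509

reg_0 = 0x09399
clock 1: out=1, reg = 0x849CC
clock 2: out=0, reg = 0x424E6
clock 3: out=0, reg = 0xA1273
clock 4: out=1, reg = 0x50939
clock 5: out=1, reg = 0xA849C
clock 6: out=0, reg = 0xD424E
clock 7: out=0, reg = 0xEA127
clock 8: out=1, reg = 0xF5093
clock 9: out=1, reg = 0xFA849
clock 10: out=1, reg = 0xFD424
clock 11: out=0, reg = 0x7EA12
clock 12: out=0, reg = 0xBF509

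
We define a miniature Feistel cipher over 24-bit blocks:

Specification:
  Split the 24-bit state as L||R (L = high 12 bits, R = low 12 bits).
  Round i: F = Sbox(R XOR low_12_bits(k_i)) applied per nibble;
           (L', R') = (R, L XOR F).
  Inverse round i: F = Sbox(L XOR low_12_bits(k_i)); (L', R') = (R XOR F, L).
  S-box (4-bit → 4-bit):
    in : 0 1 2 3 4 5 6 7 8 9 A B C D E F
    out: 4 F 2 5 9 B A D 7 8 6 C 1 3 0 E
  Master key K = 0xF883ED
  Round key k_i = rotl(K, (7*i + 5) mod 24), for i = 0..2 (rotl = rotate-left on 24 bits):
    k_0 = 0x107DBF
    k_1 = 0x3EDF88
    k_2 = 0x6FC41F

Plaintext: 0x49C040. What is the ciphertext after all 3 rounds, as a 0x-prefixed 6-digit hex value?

s_0 = plaintext = 0x49C040
s_1 = Round(s_0, k_0) = 0x040772
s_2 = Round(s_1, k_1) = 0x7727A6
s_3 = Round(s_2, k_2) = 0x7A62BA

0x7A62BA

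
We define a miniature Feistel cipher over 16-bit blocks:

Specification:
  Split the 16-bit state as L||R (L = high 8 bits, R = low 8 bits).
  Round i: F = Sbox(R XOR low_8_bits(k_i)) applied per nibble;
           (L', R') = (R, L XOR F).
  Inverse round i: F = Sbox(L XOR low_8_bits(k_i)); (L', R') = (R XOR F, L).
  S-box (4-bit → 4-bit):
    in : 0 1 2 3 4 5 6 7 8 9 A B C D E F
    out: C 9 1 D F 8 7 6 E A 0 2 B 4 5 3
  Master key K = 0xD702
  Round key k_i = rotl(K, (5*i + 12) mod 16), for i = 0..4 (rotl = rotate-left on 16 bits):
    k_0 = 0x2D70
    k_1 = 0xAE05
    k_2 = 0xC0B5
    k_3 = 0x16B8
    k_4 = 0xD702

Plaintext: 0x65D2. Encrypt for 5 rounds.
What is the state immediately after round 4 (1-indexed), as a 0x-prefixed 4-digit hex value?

0xF151

s_0 = plaintext = 0x65D2
s_1 = Round(s_0, k_0) = 0xD264
s_2 = Round(s_1, k_1) = 0x64AB
s_3 = Round(s_2, k_2) = 0xABF1
s_4 = Round(s_3, k_3) = 0xF151
s_5 = Round(s_4, k_4) = 0x517C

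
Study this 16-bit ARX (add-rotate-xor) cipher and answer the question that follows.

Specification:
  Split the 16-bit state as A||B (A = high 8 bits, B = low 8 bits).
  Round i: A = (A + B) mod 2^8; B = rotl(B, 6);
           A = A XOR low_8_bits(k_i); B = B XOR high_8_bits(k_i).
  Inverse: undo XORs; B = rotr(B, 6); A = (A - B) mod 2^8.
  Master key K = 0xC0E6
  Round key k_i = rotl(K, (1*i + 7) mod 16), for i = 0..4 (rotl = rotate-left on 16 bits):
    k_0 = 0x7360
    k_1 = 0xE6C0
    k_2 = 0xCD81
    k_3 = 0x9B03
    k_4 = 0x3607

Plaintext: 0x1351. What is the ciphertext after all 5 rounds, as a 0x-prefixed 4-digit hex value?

0xBBB0

s_0 = plaintext = 0x1351
s_1 = Round(s_0, k_0) = 0x0427
s_2 = Round(s_1, k_1) = 0xEB2F
s_3 = Round(s_2, k_2) = 0x9B06
s_4 = Round(s_3, k_3) = 0xA21A
s_5 = Round(s_4, k_4) = 0xBBB0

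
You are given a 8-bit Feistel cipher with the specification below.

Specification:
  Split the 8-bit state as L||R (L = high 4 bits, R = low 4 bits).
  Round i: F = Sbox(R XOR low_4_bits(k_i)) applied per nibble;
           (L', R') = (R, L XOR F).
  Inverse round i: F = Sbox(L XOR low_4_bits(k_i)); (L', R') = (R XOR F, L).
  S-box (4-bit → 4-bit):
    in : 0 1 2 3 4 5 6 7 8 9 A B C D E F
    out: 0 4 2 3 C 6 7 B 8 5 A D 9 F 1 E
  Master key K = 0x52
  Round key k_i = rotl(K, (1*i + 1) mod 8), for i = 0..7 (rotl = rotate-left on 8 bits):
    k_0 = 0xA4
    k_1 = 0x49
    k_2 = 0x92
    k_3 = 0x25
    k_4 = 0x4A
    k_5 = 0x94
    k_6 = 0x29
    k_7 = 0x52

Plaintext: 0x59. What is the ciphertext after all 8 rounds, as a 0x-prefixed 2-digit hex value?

s_0 = plaintext = 0x59
s_1 = Round(s_0, k_0) = 0x9A
s_2 = Round(s_1, k_1) = 0xAA
s_3 = Round(s_2, k_2) = 0xA2
s_4 = Round(s_3, k_3) = 0x21
s_5 = Round(s_4, k_4) = 0x1F
s_6 = Round(s_5, k_5) = 0xFC
s_7 = Round(s_6, k_6) = 0xC9
s_8 = Round(s_7, k_7) = 0x91

0x91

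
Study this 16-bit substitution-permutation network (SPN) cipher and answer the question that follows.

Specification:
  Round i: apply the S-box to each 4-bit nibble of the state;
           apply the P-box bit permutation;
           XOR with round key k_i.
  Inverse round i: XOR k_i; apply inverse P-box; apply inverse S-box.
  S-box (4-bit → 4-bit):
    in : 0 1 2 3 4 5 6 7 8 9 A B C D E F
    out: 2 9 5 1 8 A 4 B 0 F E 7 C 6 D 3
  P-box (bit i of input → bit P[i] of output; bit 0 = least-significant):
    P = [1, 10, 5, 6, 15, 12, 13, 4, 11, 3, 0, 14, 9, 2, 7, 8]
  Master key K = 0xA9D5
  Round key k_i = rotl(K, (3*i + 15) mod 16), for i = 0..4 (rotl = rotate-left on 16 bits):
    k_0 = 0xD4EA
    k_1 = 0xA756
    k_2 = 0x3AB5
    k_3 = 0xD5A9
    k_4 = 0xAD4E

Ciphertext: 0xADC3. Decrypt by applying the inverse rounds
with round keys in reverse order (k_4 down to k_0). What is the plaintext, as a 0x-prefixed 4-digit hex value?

s_0 = ciphertext = 0xADC3
s_1 = InvRound(s_0, k_4) = 0xDD88
s_2 = InvRound(s_1, k_3) = 0x8286
s_3 = InvRound(s_2, k_2) = 0x8292
s_4 = InvRound(s_3, k_1) = 0xA865
s_5 = InvRound(s_4, k_0) = 0xD9DF

0xD9DF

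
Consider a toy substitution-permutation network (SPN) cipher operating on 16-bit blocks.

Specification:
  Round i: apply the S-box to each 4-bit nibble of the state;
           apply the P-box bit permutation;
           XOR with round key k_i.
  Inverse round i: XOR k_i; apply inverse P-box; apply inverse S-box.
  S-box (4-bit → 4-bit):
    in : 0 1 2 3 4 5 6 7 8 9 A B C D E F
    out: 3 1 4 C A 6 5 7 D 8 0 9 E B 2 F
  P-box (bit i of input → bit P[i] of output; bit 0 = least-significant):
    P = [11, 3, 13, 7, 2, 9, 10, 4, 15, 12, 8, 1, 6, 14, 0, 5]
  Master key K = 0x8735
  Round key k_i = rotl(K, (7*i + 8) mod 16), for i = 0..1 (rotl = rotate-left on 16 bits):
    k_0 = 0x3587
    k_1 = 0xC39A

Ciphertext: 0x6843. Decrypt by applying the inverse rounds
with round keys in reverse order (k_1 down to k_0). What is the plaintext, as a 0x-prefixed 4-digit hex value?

s_0 = ciphertext = 0x6843
s_1 = InvRound(s_0, k_1) = 0x664F
s_2 = InvRound(s_1, k_0) = 0x05E4

0x05E4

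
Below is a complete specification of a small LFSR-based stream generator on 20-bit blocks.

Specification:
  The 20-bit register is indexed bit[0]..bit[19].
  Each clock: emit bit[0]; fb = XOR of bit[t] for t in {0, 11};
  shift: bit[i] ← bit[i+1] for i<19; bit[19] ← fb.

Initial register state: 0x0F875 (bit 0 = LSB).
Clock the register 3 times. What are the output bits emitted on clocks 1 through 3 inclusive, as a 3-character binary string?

reg_0 = 0x0F875
clock 1: out=1, reg = 0x07C3A
clock 2: out=0, reg = 0x83E1D
clock 3: out=1, reg = 0x41F0E

101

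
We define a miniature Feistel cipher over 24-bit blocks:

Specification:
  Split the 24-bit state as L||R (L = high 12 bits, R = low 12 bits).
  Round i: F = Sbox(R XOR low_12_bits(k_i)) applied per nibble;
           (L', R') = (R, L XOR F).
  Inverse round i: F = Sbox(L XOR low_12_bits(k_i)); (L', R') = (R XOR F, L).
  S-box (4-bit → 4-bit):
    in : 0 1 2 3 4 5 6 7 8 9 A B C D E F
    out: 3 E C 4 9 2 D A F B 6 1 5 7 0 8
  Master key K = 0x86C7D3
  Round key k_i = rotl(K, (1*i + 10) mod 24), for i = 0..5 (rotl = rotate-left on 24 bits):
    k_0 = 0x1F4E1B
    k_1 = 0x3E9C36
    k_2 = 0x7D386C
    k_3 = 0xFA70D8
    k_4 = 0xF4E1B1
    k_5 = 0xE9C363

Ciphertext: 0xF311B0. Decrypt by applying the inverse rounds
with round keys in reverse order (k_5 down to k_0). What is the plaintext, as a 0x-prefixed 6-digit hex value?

0xCA10A8

s_0 = ciphertext = 0xF311B0
s_1 = InvRound(s_0, k_5) = 0x49CF31
s_2 = InvRound(s_1, k_4) = 0xDF649C
s_3 = InvRound(s_2, k_3) = 0x35CDF6
s_4 = InvRound(s_3, k_2) = 0xCB535C
s_5 = InvRound(s_4, k_1) = 0x0A8CB5
s_6 = InvRound(s_5, k_0) = 0xCA10A8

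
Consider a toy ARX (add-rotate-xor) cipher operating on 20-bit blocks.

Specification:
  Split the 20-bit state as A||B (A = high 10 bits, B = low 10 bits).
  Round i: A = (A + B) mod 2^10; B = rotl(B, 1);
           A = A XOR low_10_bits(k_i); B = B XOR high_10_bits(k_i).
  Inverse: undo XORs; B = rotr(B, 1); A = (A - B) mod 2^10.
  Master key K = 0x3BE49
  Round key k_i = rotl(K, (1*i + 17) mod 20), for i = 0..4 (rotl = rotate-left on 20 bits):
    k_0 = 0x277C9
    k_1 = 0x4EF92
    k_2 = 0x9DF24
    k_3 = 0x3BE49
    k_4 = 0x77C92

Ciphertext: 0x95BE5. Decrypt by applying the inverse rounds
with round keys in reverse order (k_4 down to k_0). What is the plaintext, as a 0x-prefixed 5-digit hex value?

0xB0A51

s_0 = ciphertext = 0x95BE5
s_1 = InvRound(s_0, k_4) = 0x69D1D
s_2 = InvRound(s_1, k_3) = 0xBD4F9
s_3 = InvRound(s_2, k_2) = 0x22947
s_4 = InvRound(s_3, k_1) = 0xB683E
s_5 = InvRound(s_4, k_0) = 0xB0A51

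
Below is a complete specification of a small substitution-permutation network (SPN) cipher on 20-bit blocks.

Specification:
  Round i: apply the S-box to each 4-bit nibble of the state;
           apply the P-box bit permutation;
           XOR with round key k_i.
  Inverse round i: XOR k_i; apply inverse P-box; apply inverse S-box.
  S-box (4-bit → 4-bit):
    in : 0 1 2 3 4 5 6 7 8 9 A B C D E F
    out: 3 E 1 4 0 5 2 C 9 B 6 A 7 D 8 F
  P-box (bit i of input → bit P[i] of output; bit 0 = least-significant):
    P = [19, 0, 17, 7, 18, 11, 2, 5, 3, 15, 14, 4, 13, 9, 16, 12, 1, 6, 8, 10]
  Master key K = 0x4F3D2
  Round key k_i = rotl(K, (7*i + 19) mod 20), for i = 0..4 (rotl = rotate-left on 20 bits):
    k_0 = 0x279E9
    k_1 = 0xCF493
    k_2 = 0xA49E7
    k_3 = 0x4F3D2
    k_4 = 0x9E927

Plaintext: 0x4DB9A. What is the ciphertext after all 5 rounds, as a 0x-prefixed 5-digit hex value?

s_0 = plaintext = 0x4DB9A
s_1 = Round(s_0, k_0) = 0x5C1D8
s_2 = Round(s_1, k_1) = 0x11725
s_3 = Round(s_2, k_2) = 0x51EB7
s_4 = Round(s_3, k_3) = 0x7E860
s_5 = Round(s_4, k_4) = 0x1F43E

0x1F43E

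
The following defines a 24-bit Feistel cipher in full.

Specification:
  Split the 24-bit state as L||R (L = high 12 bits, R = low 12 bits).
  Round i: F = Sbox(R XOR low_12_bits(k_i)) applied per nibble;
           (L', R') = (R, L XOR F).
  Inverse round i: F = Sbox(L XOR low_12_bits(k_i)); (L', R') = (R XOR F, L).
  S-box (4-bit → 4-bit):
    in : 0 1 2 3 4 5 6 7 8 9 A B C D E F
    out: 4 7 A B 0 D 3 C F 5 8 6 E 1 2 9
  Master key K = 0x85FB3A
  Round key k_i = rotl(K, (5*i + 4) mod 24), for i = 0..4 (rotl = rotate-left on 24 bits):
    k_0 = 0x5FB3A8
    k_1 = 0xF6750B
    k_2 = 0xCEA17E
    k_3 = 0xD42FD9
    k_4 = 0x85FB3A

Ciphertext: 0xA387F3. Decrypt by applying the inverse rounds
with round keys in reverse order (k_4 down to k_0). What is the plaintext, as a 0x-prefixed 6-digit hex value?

s_0 = ciphertext = 0xA387F3
s_1 = InvRound(s_0, k_4) = 0x0B9A38
s_2 = InvRound(s_1, k_3) = 0x30C0B9
s_3 = InvRound(s_2, k_2) = 0xA7330C
s_4 = InvRound(s_3, k_1) = 0xAC3A73
s_5 = InvRound(s_4, k_0) = 0xF45AC3

0xF45AC3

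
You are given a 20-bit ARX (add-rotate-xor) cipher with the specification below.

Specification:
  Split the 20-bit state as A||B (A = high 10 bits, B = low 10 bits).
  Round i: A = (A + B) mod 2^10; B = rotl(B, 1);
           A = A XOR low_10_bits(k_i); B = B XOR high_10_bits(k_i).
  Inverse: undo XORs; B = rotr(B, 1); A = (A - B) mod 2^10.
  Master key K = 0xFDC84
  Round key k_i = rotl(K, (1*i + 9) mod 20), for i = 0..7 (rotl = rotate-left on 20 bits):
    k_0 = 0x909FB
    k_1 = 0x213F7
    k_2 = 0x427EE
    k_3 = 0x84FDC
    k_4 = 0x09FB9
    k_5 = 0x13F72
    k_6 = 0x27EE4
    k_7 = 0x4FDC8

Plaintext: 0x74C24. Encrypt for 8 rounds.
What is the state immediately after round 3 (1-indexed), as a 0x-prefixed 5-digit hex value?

0x6702B

s_0 = plaintext = 0x74C24
s_1 = Round(s_0, k_0) = 0x0320A
s_2 = Round(s_1, k_1) = 0x78491
s_3 = Round(s_2, k_2) = 0x6702B
s_4 = Round(s_3, k_3) = 0x86E45
s_5 = Round(s_4, k_4) = 0xF64AC
s_6 = Round(s_5, k_5) = 0xFDD17
s_7 = Round(s_6, k_6) = 0xFAAB1
s_8 = Round(s_7, k_7) = 0xD4C5C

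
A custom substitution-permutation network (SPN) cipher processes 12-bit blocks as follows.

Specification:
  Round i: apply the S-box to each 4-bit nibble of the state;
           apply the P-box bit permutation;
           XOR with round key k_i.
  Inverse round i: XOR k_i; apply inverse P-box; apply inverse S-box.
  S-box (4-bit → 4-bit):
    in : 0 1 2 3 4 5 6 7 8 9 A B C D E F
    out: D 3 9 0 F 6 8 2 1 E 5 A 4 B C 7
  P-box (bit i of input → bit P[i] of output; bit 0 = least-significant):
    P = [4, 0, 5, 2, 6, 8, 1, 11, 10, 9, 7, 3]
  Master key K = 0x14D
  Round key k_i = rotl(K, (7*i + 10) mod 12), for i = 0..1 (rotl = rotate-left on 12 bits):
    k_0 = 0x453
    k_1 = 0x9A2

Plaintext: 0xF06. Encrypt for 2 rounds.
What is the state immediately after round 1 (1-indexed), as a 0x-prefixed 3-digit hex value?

0xA95

s_0 = plaintext = 0xF06
s_1 = Round(s_0, k_0) = 0xA95
s_2 = Round(s_1, k_1) = 0x401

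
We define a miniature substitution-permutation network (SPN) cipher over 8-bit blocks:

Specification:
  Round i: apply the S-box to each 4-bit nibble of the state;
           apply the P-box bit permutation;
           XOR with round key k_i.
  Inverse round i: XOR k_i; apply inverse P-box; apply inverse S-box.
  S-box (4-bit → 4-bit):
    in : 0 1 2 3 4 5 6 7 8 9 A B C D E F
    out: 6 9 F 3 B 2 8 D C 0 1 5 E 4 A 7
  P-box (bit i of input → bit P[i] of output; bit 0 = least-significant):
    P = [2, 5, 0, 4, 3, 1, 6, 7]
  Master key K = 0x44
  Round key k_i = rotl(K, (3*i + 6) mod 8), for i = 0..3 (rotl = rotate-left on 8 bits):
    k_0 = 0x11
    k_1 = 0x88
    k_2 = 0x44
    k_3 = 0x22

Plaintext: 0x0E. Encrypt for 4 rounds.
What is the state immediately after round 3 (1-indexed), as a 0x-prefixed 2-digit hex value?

0xBF

s_0 = plaintext = 0x0E
s_1 = Round(s_0, k_0) = 0x63
s_2 = Round(s_1, k_1) = 0x2C
s_3 = Round(s_2, k_2) = 0xBF
s_4 = Round(s_3, k_3) = 0x4F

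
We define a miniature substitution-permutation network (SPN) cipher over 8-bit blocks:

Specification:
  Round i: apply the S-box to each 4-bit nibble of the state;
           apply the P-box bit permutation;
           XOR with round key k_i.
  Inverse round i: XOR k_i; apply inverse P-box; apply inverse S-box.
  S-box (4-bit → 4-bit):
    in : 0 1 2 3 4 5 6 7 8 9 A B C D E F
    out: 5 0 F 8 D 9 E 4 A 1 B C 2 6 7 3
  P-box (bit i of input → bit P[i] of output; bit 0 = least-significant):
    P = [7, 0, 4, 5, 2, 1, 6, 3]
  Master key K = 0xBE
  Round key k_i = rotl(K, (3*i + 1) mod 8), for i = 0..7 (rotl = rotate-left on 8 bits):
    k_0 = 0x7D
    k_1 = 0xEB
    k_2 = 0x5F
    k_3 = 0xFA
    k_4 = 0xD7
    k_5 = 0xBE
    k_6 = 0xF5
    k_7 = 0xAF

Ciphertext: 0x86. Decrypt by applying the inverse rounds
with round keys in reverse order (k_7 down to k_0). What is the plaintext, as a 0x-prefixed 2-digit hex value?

0xBC

s_0 = ciphertext = 0x86
s_1 = InvRound(s_0, k_7) = 0x38
s_2 = InvRound(s_1, k_6) = 0x4F
s_3 = InvRound(s_2, k_5) = 0x72
s_4 = InvRound(s_3, k_4) = 0x9A
s_5 = InvRound(s_4, k_3) = 0x73
s_6 = InvRound(s_5, k_2) = 0x53
s_7 = InvRound(s_6, k_1) = 0x34
s_8 = InvRound(s_7, k_0) = 0xBC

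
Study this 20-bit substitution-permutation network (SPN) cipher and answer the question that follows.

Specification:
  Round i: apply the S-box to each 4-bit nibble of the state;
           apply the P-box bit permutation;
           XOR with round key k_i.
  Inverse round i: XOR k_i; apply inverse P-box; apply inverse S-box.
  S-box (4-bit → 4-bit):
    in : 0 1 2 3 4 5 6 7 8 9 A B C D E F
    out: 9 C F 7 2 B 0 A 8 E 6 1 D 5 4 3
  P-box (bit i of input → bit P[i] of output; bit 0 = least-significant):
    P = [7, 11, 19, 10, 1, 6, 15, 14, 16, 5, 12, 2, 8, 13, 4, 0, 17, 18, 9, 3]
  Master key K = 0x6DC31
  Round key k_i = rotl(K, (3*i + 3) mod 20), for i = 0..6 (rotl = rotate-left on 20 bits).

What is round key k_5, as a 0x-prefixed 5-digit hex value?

K = 0x6DC31
k_0 = rotl(K, (3*0+3) mod 20) = rotl(K, 3) = 0x6E18B
k_1 = rotl(K, (3*1+3) mod 20) = rotl(K, 6) = 0x70C5B
k_2 = rotl(K, (3*2+3) mod 20) = rotl(K, 9) = 0x862DB
k_3 = rotl(K, (3*3+3) mod 20) = rotl(K, 12) = 0x316DC
k_4 = rotl(K, (3*4+3) mod 20) = rotl(K, 15) = 0x8B6E1
k_5 = rotl(K, (3*5+3) mod 20) = rotl(K, 18) = 0x5B70C

0x5B70C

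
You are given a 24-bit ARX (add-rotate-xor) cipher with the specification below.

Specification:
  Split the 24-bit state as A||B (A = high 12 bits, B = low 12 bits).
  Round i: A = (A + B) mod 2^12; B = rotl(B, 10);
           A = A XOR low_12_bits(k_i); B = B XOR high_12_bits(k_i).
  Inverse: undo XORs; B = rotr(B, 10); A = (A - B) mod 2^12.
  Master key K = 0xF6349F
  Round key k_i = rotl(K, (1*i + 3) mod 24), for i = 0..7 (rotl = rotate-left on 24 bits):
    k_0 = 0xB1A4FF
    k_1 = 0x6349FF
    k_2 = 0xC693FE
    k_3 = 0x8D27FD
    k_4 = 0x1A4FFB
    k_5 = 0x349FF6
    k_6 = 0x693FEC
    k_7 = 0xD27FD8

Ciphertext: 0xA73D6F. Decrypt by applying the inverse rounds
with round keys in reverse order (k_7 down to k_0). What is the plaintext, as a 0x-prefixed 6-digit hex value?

s_0 = ciphertext = 0xA73D6F
s_1 = InvRound(s_0, k_7) = 0x48B120
s_2 = InvRound(s_1, k_6) = 0xC9AECD
s_3 = InvRound(s_2, k_5) = 0xD59613
s_4 = InvRound(s_3, k_4) = 0x3C5EDD
s_5 = InvRound(s_4, k_3) = 0xBFB83D
s_6 = InvRound(s_5, k_2) = 0x6B4151
s_7 = InvRound(s_6, k_1) = 0x1B6D95
s_8 = InvRound(s_7, k_0) = 0xB0CA3D

0xB0CA3D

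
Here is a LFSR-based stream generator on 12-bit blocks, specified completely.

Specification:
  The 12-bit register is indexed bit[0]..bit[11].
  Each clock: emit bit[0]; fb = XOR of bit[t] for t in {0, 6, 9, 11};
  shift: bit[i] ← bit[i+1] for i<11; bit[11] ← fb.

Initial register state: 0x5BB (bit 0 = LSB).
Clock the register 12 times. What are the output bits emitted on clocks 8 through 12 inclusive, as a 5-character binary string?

11010

reg_0 = 0x5BB
clock 1: out=1, reg = 0xADD
clock 2: out=1, reg = 0x56E
clock 3: out=0, reg = 0xAB7
clock 4: out=1, reg = 0xD5B
clock 5: out=1, reg = 0xEAD
clock 6: out=1, reg = 0xF56
clock 7: out=0, reg = 0xFAB
clock 8: out=1, reg = 0xFD5
clock 9: out=1, reg = 0x7EA
clock 10: out=0, reg = 0x3F5
clock 11: out=1, reg = 0x9FA
clock 12: out=0, reg = 0x4FD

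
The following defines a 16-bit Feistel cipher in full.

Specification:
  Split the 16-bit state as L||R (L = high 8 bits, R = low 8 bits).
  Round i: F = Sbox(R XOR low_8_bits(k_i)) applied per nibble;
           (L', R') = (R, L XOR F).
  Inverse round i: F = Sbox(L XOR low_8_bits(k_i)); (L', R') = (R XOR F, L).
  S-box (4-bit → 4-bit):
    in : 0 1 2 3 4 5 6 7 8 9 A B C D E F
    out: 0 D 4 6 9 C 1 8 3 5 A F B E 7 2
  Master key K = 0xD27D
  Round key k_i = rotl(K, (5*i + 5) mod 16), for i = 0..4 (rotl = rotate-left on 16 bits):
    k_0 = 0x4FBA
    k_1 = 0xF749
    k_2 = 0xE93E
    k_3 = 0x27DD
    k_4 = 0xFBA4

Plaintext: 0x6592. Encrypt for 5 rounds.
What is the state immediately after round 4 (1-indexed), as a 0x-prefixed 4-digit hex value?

s_0 = plaintext = 0x6592
s_1 = Round(s_0, k_0) = 0x9226
s_2 = Round(s_1, k_1) = 0x2680
s_3 = Round(s_2, k_2) = 0x80D1
s_4 = Round(s_3, k_3) = 0xD18B
s_5 = Round(s_4, k_4) = 0x8B93

0xD18B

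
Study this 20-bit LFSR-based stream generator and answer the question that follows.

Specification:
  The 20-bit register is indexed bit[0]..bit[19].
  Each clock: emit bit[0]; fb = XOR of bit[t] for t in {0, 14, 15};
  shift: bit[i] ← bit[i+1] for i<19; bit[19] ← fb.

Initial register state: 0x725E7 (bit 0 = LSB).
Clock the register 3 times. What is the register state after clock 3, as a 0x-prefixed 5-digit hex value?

0xAE4BC

reg_0 = 0x725E7
clock 1: out=1, reg = 0xB92F3
clock 2: out=1, reg = 0x5C979
clock 3: out=1, reg = 0xAE4BC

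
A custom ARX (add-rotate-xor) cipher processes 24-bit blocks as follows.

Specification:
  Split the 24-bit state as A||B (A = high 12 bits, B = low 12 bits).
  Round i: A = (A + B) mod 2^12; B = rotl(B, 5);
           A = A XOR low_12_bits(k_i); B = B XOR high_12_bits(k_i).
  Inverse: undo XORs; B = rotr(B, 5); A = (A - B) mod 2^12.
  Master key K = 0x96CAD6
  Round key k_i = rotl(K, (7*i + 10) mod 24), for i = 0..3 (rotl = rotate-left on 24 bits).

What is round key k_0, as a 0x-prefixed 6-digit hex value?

K = 0x96CAD6
k_0 = rotl(K, (7*0+10) mod 24) = rotl(K, 10) = 0x2B5A5B

0x2B5A5B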